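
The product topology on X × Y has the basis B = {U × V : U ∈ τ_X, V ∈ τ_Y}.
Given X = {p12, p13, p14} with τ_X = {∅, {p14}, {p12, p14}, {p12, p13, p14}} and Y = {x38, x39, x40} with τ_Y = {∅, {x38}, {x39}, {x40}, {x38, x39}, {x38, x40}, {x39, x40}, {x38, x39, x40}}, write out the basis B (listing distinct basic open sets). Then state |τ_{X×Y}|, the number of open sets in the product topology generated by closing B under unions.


Basis B = {∅ × ∅, {p14} × {x38}, {p14} × {x39}, {p14} × {x40}, {p12, p14} × {x38}, {p12, p14} × {x39}, {p12, p14} × {x40}, {p14} × {x38, x39}, {p14} × {x38, x40}, {p14} × {x39, x40}, {p12, p13, p14} × {x38}, {p12, p13, p14} × {x39}, {p12, p13, p14} × {x40}, {p14} × {x38, x39, x40}, {p12, p14} × {x38, x39}, {p12, p14} × {x38, x40}, {p12, p14} × {x39, x40}, {p12, p14} × {x38, x39, x40}, {p12, p13, p14} × {x38, x39}, {p12, p13, p14} × {x38, x40}, {p12, p13, p14} × {x39, x40}, {p12, p13, p14} × {x38, x39, x40}}; |τ_{X×Y}| = 64.

Enumerate products U × V with U ∈ τ_X, V ∈ τ_Y (deduplicated):
  ∅ × ∅ = {} (∅)
  {p14} × {x38} = {(p14,x38)}
  {p14} × {x39} = {(p14,x39)}
  {p14} × {x40} = {(p14,x40)}
  {p12, p14} × {x38} = {(p12,x38), (p14,x38)}
  {p12, p14} × {x39} = {(p12,x39), (p14,x39)}
  {p12, p14} × {x40} = {(p12,x40), (p14,x40)}
  {p14} × {x38, x39} = {(p14,x38), (p14,x39)}
  {p14} × {x38, x40} = {(p14,x38), (p14,x40)}
  {p14} × {x39, x40} = {(p14,x39), (p14,x40)}
  {p12, p13, p14} × {x38} = {(p12,x38), (p13,x38), (p14,x38)}
  {p12, p13, p14} × {x39} = {(p12,x39), (p13,x39), (p14,x39)}
  {p12, p13, p14} × {x40} = {(p12,x40), (p13,x40), (p14,x40)}
  {p14} × {x38, x39, x40} = {(p14,x38), (p14,x39), (p14,x40)}
  {p12, p14} × {x38, x39} = {(p12,x38), (p12,x39), (p14,x38), (p14,x39)}
  {p12, p14} × {x38, x40} = {(p12,x38), (p12,x40), (p14,x38), (p14,x40)}
  {p12, p14} × {x39, x40} = {(p12,x39), (p12,x40), (p14,x39), (p14,x40)}
  {p12, p14} × {x38, x39, x40} = {(p12,x38), (p12,x39), (p12,x40), (p14,x38), (p14,x39), (p14,x40)}
  {p12, p13, p14} × {x38, x39} = {(p12,x38), (p12,x39), (p13,x38), (p13,x39), (p14,x38), (p14,x39)}
  {p12, p13, p14} × {x38, x40} = {(p12,x38), (p12,x40), (p13,x38), (p13,x40), (p14,x38), (p14,x40)}
  {p12, p13, p14} × {x39, x40} = {(p12,x39), (p12,x40), (p13,x39), (p13,x40), (p14,x39), (p14,x40)}
  {p12, p13, p14} × {x38, x39, x40} = {(p12,x38), (p12,x39), (p12,x40), (p13,x38), (p13,x39), (p13,x40), (p14,x38), (p14,x39), (p14,x40)}
These 22 distinct sets form the basis B.
Close under arbitrary unions to get τ_{X×Y}; counting gives |τ_{X×Y}| = 64.


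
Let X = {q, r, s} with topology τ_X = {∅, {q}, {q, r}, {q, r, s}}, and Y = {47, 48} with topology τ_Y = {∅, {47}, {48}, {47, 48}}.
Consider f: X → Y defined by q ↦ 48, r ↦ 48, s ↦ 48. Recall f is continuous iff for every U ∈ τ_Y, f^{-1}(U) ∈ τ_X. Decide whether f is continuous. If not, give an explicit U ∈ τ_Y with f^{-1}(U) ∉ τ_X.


f IS continuous.

Compute f^{-1}(U) for each U ∈ τ_Y:
  U = ∅: f^{-1}(U) = ∅ ∈ τ_X ✓.
  U = {47}: f^{-1}(U) = ∅ ∈ τ_X ✓.
  U = {48}: f^{-1}(U) = {q, r, s} ∈ τ_X ✓.
  U = {47, 48}: f^{-1}(U) = {q, r, s} ∈ τ_X ✓.
Every preimage lies in τ_X, so f IS continuous.


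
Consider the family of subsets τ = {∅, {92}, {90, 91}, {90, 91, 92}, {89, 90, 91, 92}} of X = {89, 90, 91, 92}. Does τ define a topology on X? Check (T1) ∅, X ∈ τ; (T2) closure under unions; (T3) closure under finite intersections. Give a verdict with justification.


τ IS a topology on X.

Axiom (T1): ∅ ∈ τ? Yes; X ∈ τ? Yes.
Axiom (T2/T3): check pairwise unions and intersections of members of τ.
All pairwise intersections and unions checked — each lies in τ. Therefore τ satisfies (T1), (T2), (T3): it IS a topology on X.


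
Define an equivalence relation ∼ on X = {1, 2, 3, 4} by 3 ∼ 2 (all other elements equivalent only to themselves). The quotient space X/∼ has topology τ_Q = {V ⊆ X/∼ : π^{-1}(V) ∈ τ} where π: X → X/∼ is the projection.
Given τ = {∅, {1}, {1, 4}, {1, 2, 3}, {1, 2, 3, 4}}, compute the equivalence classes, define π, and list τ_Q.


X/∼ = {[1], [2=3], [4]}; |τ_Q| = 5.

Equivalence classes: [1], [2=3], [4].
Quotient map π: X → X/∼ sends 1 ↦ [1], 2 ↦ [2=3], 3 ↦ [2=3], 4 ↦ [4].
For each subset V ⊆ X/∼, compute π^{-1}(V) ⊆ X and check whether π^{-1}(V) ∈ τ. V is open in τ_Q iff π^{-1}(V) ∈ τ.
  V = {}: π^{-1}(V) = ∅ ∈ τ ✓.
  V = {[1]}: π^{-1}(V) = {1} ∈ τ ✓.
  V = {[2=3]}: π^{-1}(V) = {2, 3} ∉ τ ✗.
  V = {[1], [2=3]}: π^{-1}(V) = {1, 2, 3} ∈ τ ✓.
  V = {[4]}: π^{-1}(V) = {4} ∉ τ ✗.
  V = {[1], [4]}: π^{-1}(V) = {1, 4} ∈ τ ✓.
  V = {[2=3], [4]}: π^{-1}(V) = {2, 3, 4} ∉ τ ✗.
  V = {[1], [2=3], [4]}: π^{-1}(V) = {1, 2, 3, 4} ∈ τ ✓.
Open sets in the quotient: τ_Q = {{}, {[1]}, {[1], [2=3]}, {[1], [4]}, {[1], [2=3], [4]}} (5 elements).


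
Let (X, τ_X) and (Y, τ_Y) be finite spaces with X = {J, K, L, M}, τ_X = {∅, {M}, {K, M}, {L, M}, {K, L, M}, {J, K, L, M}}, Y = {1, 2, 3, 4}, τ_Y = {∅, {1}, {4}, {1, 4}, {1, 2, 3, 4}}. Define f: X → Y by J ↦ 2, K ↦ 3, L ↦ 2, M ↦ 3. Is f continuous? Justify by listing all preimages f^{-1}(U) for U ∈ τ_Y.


f IS continuous.

Compute f^{-1}(U) for each U ∈ τ_Y:
  U = ∅: f^{-1}(U) = ∅ ∈ τ_X ✓.
  U = {1}: f^{-1}(U) = ∅ ∈ τ_X ✓.
  U = {4}: f^{-1}(U) = ∅ ∈ τ_X ✓.
  U = {1, 4}: f^{-1}(U) = ∅ ∈ τ_X ✓.
  U = {1, 2, 3, 4}: f^{-1}(U) = {J, K, L, M} ∈ τ_X ✓.
Every preimage lies in τ_X, so f IS continuous.


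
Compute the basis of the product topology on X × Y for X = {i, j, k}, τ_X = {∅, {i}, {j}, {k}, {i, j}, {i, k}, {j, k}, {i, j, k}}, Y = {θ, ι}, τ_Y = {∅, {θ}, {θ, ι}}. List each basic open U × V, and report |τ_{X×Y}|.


Basis B = {∅ × ∅, {i} × {θ}, {j} × {θ}, {k} × {θ}, {i} × {θ, ι}, {i, j} × {θ}, {i, k} × {θ}, {j} × {θ, ι}, {j, k} × {θ}, {k} × {θ, ι}, {i, j, k} × {θ}, {i, j} × {θ, ι}, {i, k} × {θ, ι}, {j, k} × {θ, ι}, {i, j, k} × {θ, ι}}; |τ_{X×Y}| = 27.

Enumerate products U × V with U ∈ τ_X, V ∈ τ_Y (deduplicated):
  ∅ × ∅ = {} (∅)
  {i} × {θ} = {(i,θ)}
  {j} × {θ} = {(j,θ)}
  {k} × {θ} = {(k,θ)}
  {i} × {θ, ι} = {(i,θ), (i,ι)}
  {i, j} × {θ} = {(i,θ), (j,θ)}
  {i, k} × {θ} = {(i,θ), (k,θ)}
  {j} × {θ, ι} = {(j,θ), (j,ι)}
  {j, k} × {θ} = {(j,θ), (k,θ)}
  {k} × {θ, ι} = {(k,θ), (k,ι)}
  {i, j, k} × {θ} = {(i,θ), (j,θ), (k,θ)}
  {i, j} × {θ, ι} = {(i,θ), (i,ι), (j,θ), (j,ι)}
  {i, k} × {θ, ι} = {(i,θ), (i,ι), (k,θ), (k,ι)}
  {j, k} × {θ, ι} = {(j,θ), (j,ι), (k,θ), (k,ι)}
  {i, j, k} × {θ, ι} = {(i,θ), (i,ι), (j,θ), (j,ι), (k,θ), (k,ι)}
These 15 distinct sets form the basis B.
Close under arbitrary unions to get τ_{X×Y}; counting gives |τ_{X×Y}| = 27.


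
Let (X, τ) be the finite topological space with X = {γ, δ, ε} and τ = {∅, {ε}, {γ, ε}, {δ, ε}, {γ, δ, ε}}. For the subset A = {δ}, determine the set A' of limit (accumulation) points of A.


A' = ∅

For each x ∈ X, list the open sets U ∈ τ with x ∈ U, then check whether U ∩ (A ∖ {x}) ≠ ∅ for every such U.
  x = γ: open {γ, ε} ∋ x has {γ, ε} ∩ (A ∖ {γ}) = ∅, so x is NOT a limit point.
  x = δ: open {δ, ε} ∋ x has {δ, ε} ∩ (A ∖ {δ}) = ∅, so x is NOT a limit point.
  x = ε: open {ε} ∋ x has {ε} ∩ (A ∖ {ε}) = ∅, so x is NOT a limit point.
Collecting: A' = ∅.


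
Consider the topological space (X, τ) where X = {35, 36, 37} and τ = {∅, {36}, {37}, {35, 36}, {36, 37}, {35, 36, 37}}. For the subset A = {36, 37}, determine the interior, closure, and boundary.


int(A) = {36, 37}, cl(A) = {35, 36, 37}, ∂A = {35}.

Closed sets in (X, τ) are complements of opens:
  closed(X, τ) = {∅, {35}, {37}, {35, 36}, {35, 37}, {35, 36, 37}}.
int(A) = ⋃ {U ∈ τ : U ⊆ A}. Opens contained in A: ∅, {36}, {37}, {36, 37}.
Taking the union of these: int(A) = {36, 37}.
cl(A) = ⋂ {C closed : A ⊆ C}. Closed sets containing A: {35, 36, 37}.
Intersecting these: cl(A) = {35, 36, 37}.
∂A = cl(A) ∖ int(A) = {35, 36, 37} ∖ {36, 37} = {35}.


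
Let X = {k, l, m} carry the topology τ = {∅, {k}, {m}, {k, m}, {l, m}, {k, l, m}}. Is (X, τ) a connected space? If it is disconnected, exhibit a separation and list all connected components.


(X, τ) is disconnected; components = [{k}, {l, m}].

Find clopen sets (U ∈ τ with X ∖ U ∈ τ):
  U = ∅, X ∖ U = {k, l, m} — both open, so U is clopen.
  U = {k}, X ∖ U = {l, m} — both open, so U is clopen.
  U = {l, m}, X ∖ U = {k} — both open, so U is clopen.
  U = {k, l, m}, X ∖ U = ∅ — both open, so U is clopen.
Nontrivial clopen(s) exist: e.g. {k}. So (X, τ) is disconnected.
Compute connected components by grouping points that agree on all clopens:
  component: {k}
  component: {l, m}


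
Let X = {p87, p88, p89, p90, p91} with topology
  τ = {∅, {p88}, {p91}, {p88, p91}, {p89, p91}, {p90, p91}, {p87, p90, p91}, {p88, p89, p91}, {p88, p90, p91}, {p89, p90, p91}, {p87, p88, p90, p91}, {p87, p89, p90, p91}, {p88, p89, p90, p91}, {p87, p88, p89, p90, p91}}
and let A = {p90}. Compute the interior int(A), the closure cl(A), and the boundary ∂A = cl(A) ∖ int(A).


int(A) = ∅, cl(A) = {p87, p90}, ∂A = {p87, p90}.

Closed sets in (X, τ) are complements of opens:
  closed(X, τ) = {∅, {p87}, {p88}, {p89}, {p87, p88}, {p87, p89}, {p87, p90}, {p88, p89}, {p87, p88, p89}, {p87, p88, p90}, {p87, p89, p90}, {p87, p88, p89, p90}, {p87, p89, p90, p91}, {p87, p88, p89, p90, p91}}.
int(A) = ⋃ {U ∈ τ : U ⊆ A}. Opens contained in A: ∅.
Taking the union of these: int(A) = ∅.
cl(A) = ⋂ {C closed : A ⊆ C}. Closed sets containing A: {p87, p90}, {p87, p88, p90}, {p87, p89, p90}, {p87, p88, p89, p90}, {p87, p89, p90, p91}, {p87, p88, p89, p90, p91}.
Intersecting these: cl(A) = {p87, p90}.
∂A = cl(A) ∖ int(A) = {p87, p90} ∖ ∅ = {p87, p90}.


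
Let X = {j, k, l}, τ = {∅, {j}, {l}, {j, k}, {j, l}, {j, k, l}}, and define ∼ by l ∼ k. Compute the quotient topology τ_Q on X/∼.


X/∼ = {[j], [k=l]}; |τ_Q| = 3.

Equivalence classes: [j], [k=l].
Quotient map π: X → X/∼ sends j ↦ [j], k ↦ [k=l], l ↦ [k=l].
For each subset V ⊆ X/∼, compute π^{-1}(V) ⊆ X and check whether π^{-1}(V) ∈ τ. V is open in τ_Q iff π^{-1}(V) ∈ τ.
  V = {}: π^{-1}(V) = ∅ ∈ τ ✓.
  V = {[j]}: π^{-1}(V) = {j} ∈ τ ✓.
  V = {[k=l]}: π^{-1}(V) = {k, l} ∉ τ ✗.
  V = {[j], [k=l]}: π^{-1}(V) = {j, k, l} ∈ τ ✓.
Open sets in the quotient: τ_Q = {{}, {[j]}, {[j], [k=l]}} (3 elements).


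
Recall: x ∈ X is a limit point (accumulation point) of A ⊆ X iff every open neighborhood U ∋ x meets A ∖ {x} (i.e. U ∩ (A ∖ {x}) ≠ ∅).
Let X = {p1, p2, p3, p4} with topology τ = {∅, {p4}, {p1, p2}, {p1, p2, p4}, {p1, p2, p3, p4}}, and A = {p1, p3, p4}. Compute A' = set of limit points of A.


A' = {p2, p3}

For each x ∈ X, list the open sets U ∈ τ with x ∈ U, then check whether U ∩ (A ∖ {x}) ≠ ∅ for every such U.
  x = p1: open {p1, p2} ∋ x has {p1, p2} ∩ (A ∖ {p1}) = ∅, so x is NOT a limit point.
  x = p2: opens ∋ x are {p1, p2}, {p1, p2, p4}, {p1, p2, p3, p4}; each meets A ∖ {p2}, so x IS a limit point.
  x = p3: opens ∋ x are {p1, p2, p3, p4}; each meets A ∖ {p3}, so x IS a limit point.
  x = p4: open {p4} ∋ x has {p4} ∩ (A ∖ {p4}) = ∅, so x is NOT a limit point.
Collecting: A' = {p2, p3}.


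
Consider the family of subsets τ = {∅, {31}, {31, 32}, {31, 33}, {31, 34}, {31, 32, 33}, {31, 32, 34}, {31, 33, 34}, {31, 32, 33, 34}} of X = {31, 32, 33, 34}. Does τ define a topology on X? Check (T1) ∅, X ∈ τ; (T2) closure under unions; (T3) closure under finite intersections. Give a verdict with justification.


τ IS a topology on X.

Axiom (T1): ∅ ∈ τ? Yes; X ∈ τ? Yes.
Axiom (T2/T3): check pairwise unions and intersections of members of τ.
All pairwise intersections and unions checked — each lies in τ. Therefore τ satisfies (T1), (T2), (T3): it IS a topology on X.


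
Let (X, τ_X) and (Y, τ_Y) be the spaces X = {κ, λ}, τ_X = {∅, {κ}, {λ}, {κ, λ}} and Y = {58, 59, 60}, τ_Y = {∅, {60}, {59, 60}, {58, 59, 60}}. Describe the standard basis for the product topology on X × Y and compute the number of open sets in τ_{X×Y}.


Basis B = {∅ × ∅, {κ} × {60}, {λ} × {60}, {κ} × {59, 60}, {κ, λ} × {60}, {λ} × {59, 60}, {κ} × {58, 59, 60}, {λ} × {58, 59, 60}, {κ, λ} × {59, 60}, {κ, λ} × {58, 59, 60}}; |τ_{X×Y}| = 16.

Enumerate products U × V with U ∈ τ_X, V ∈ τ_Y (deduplicated):
  ∅ × ∅ = {} (∅)
  {κ} × {60} = {(κ,60)}
  {λ} × {60} = {(λ,60)}
  {κ} × {59, 60} = {(κ,59), (κ,60)}
  {κ, λ} × {60} = {(κ,60), (λ,60)}
  {λ} × {59, 60} = {(λ,59), (λ,60)}
  {κ} × {58, 59, 60} = {(κ,58), (κ,59), (κ,60)}
  {λ} × {58, 59, 60} = {(λ,58), (λ,59), (λ,60)}
  {κ, λ} × {59, 60} = {(κ,59), (κ,60), (λ,59), (λ,60)}
  {κ, λ} × {58, 59, 60} = {(κ,58), (κ,59), (κ,60), (λ,58), (λ,59), (λ,60)}
These 10 distinct sets form the basis B.
Close under arbitrary unions to get τ_{X×Y}; counting gives |τ_{X×Y}| = 16.


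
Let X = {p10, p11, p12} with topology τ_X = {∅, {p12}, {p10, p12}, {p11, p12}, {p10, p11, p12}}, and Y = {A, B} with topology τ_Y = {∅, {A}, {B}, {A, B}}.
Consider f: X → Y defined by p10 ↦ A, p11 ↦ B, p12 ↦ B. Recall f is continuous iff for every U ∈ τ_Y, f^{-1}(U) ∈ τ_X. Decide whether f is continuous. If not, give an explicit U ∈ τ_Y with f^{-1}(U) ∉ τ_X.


f is NOT continuous.

Compute f^{-1}(U) for each U ∈ τ_Y:
  U = ∅: f^{-1}(U) = ∅ ∈ τ_X ✓.
  U = {A}: f^{-1}(U) = {p10} ∉ τ_X ✗.
  U = {B}: f^{-1}(U) = {p11, p12} ∈ τ_X ✓.
  U = {A, B}: f^{-1}(U) = {p10, p11, p12} ∈ τ_X ✓.
Found U = {A} with f^{-1}(U) = {p10} not in τ_X. Therefore f is NOT continuous.


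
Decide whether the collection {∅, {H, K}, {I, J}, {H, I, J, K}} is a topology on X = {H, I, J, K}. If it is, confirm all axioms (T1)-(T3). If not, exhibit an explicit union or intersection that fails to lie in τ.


τ IS a topology on X.

Axiom (T1): ∅ ∈ τ? Yes; X ∈ τ? Yes.
Axiom (T2/T3): check pairwise unions and intersections of members of τ.
All pairwise intersections and unions checked — each lies in τ. Therefore τ satisfies (T1), (T2), (T3): it IS a topology on X.


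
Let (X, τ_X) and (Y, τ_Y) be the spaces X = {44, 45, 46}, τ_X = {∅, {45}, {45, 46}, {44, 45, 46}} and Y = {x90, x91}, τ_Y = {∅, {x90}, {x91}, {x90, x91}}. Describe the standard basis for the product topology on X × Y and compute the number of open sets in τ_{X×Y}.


Basis B = {∅ × ∅, {45} × {x90}, {45} × {x91}, {45} × {x90, x91}, {45, 46} × {x90}, {45, 46} × {x91}, {44, 45, 46} × {x90}, {44, 45, 46} × {x91}, {45, 46} × {x90, x91}, {44, 45, 46} × {x90, x91}}; |τ_{X×Y}| = 16.

Enumerate products U × V with U ∈ τ_X, V ∈ τ_Y (deduplicated):
  ∅ × ∅ = {} (∅)
  {45} × {x90} = {(45,x90)}
  {45} × {x91} = {(45,x91)}
  {45} × {x90, x91} = {(45,x90), (45,x91)}
  {45, 46} × {x90} = {(45,x90), (46,x90)}
  {45, 46} × {x91} = {(45,x91), (46,x91)}
  {44, 45, 46} × {x90} = {(44,x90), (45,x90), (46,x90)}
  {44, 45, 46} × {x91} = {(44,x91), (45,x91), (46,x91)}
  {45, 46} × {x90, x91} = {(45,x90), (45,x91), (46,x90), (46,x91)}
  {44, 45, 46} × {x90, x91} = {(44,x90), (44,x91), (45,x90), (45,x91), (46,x90), (46,x91)}
These 10 distinct sets form the basis B.
Close under arbitrary unions to get τ_{X×Y}; counting gives |τ_{X×Y}| = 16.


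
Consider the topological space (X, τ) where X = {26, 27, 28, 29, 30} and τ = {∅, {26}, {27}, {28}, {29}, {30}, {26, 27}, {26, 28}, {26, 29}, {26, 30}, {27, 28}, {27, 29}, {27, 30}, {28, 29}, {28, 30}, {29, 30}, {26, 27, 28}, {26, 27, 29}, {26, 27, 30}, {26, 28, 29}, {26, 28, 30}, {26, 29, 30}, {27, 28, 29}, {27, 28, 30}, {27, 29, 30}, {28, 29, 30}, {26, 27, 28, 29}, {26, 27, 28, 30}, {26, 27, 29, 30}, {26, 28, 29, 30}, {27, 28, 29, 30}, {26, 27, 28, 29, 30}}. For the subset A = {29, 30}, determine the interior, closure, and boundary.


int(A) = {29, 30}, cl(A) = {29, 30}, ∂A = ∅.

Closed sets in (X, τ) are complements of opens:
  closed(X, τ) = {∅, {26}, {27}, {28}, {29}, {30}, {26, 27}, {26, 28}, {26, 29}, {26, 30}, {27, 28}, {27, 29}, {27, 30}, {28, 29}, {28, 30}, {29, 30}, {26, 27, 28}, {26, 27, 29}, {26, 27, 30}, {26, 28, 29}, {26, 28, 30}, {26, 29, 30}, {27, 28, 29}, {27, 28, 30}, {27, 29, 30}, {28, 29, 30}, {26, 27, 28, 29}, {26, 27, 28, 30}, {26, 27, 29, 30}, {26, 28, 29, 30}, {27, 28, 29, 30}, {26, 27, 28, 29, 30}}.
int(A) = ⋃ {U ∈ τ : U ⊆ A}. Opens contained in A: ∅, {29}, {30}, {29, 30}.
Taking the union of these: int(A) = {29, 30}.
cl(A) = ⋂ {C closed : A ⊆ C}. Closed sets containing A: {29, 30}, {26, 29, 30}, {27, 29, 30}, {28, 29, 30}, {26, 27, 29, 30}, {26, 28, 29, 30}, {27, 28, 29, 30}, {26, 27, 28, 29, 30}.
Intersecting these: cl(A) = {29, 30}.
∂A = cl(A) ∖ int(A) = {29, 30} ∖ {29, 30} = ∅.


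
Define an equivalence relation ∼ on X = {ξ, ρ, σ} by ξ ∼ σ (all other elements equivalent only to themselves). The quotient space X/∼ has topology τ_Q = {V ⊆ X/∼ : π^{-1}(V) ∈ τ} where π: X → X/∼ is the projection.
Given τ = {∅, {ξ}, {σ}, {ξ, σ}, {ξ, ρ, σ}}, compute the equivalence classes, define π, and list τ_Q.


X/∼ = {[ξ=σ], [ρ]}; |τ_Q| = 3.

Equivalence classes: [ξ=σ], [ρ].
Quotient map π: X → X/∼ sends ξ ↦ [ξ=σ], ρ ↦ [ρ], σ ↦ [ξ=σ].
For each subset V ⊆ X/∼, compute π^{-1}(V) ⊆ X and check whether π^{-1}(V) ∈ τ. V is open in τ_Q iff π^{-1}(V) ∈ τ.
  V = {}: π^{-1}(V) = ∅ ∈ τ ✓.
  V = {[ξ=σ]}: π^{-1}(V) = {ξ, σ} ∈ τ ✓.
  V = {[ρ]}: π^{-1}(V) = {ρ} ∉ τ ✗.
  V = {[ξ=σ], [ρ]}: π^{-1}(V) = {ξ, ρ, σ} ∈ τ ✓.
Open sets in the quotient: τ_Q = {{}, {[ξ=σ]}, {[ξ=σ], [ρ]}} (3 elements).


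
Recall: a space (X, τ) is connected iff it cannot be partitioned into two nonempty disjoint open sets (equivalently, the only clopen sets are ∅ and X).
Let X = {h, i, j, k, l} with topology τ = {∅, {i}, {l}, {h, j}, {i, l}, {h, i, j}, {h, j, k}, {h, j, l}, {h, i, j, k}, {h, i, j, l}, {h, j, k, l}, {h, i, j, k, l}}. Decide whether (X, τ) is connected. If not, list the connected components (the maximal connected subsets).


(X, τ) is disconnected; components = [{i}, {l}, {h, j, k}].

Find clopen sets (U ∈ τ with X ∖ U ∈ τ):
  U = ∅, X ∖ U = {h, i, j, k, l} — both open, so U is clopen.
  U = {i}, X ∖ U = {h, j, k, l} — both open, so U is clopen.
  U = {l}, X ∖ U = {h, i, j, k} — both open, so U is clopen.
  U = {i, l}, X ∖ U = {h, j, k} — both open, so U is clopen.
  U = {h, j, k}, X ∖ U = {i, l} — both open, so U is clopen.
  U = {h, i, j, k}, X ∖ U = {l} — both open, so U is clopen.
  U = {h, j, k, l}, X ∖ U = {i} — both open, so U is clopen.
  U = {h, i, j, k, l}, X ∖ U = ∅ — both open, so U is clopen.
Nontrivial clopen(s) exist: e.g. {l}. So (X, τ) is disconnected.
Compute connected components by grouping points that agree on all clopens:
  component: {i}
  component: {l}
  component: {h, j, k}


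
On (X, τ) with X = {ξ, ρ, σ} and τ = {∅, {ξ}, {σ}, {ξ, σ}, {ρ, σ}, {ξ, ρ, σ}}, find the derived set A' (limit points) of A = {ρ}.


A' = ∅

For each x ∈ X, list the open sets U ∈ τ with x ∈ U, then check whether U ∩ (A ∖ {x}) ≠ ∅ for every such U.
  x = ξ: open {ξ} ∋ x has {ξ} ∩ (A ∖ {ξ}) = ∅, so x is NOT a limit point.
  x = ρ: open {ρ, σ} ∋ x has {ρ, σ} ∩ (A ∖ {ρ}) = ∅, so x is NOT a limit point.
  x = σ: open {σ} ∋ x has {σ} ∩ (A ∖ {σ}) = ∅, so x is NOT a limit point.
Collecting: A' = ∅.


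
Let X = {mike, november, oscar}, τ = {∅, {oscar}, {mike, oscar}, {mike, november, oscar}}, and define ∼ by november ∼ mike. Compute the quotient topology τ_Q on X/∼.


X/∼ = {[mike=november], [oscar]}; |τ_Q| = 3.

Equivalence classes: [mike=november], [oscar].
Quotient map π: X → X/∼ sends mike ↦ [mike=november], november ↦ [mike=november], oscar ↦ [oscar].
For each subset V ⊆ X/∼, compute π^{-1}(V) ⊆ X and check whether π^{-1}(V) ∈ τ. V is open in τ_Q iff π^{-1}(V) ∈ τ.
  V = {}: π^{-1}(V) = ∅ ∈ τ ✓.
  V = {[mike=november]}: π^{-1}(V) = {mike, november} ∉ τ ✗.
  V = {[oscar]}: π^{-1}(V) = {oscar} ∈ τ ✓.
  V = {[mike=november], [oscar]}: π^{-1}(V) = {mike, november, oscar} ∈ τ ✓.
Open sets in the quotient: τ_Q = {{}, {[oscar]}, {[mike=november], [oscar]}} (3 elements).


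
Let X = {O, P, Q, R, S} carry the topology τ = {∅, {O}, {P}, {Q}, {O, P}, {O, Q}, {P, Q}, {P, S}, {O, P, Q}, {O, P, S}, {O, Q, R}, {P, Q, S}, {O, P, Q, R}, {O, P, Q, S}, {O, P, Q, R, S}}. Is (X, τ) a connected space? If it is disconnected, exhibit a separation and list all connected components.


(X, τ) is disconnected; components = [{P, S}, {O, Q, R}].

Find clopen sets (U ∈ τ with X ∖ U ∈ τ):
  U = ∅, X ∖ U = {O, P, Q, R, S} — both open, so U is clopen.
  U = {P, S}, X ∖ U = {O, Q, R} — both open, so U is clopen.
  U = {O, Q, R}, X ∖ U = {P, S} — both open, so U is clopen.
  U = {O, P, Q, R, S}, X ∖ U = ∅ — both open, so U is clopen.
Nontrivial clopen(s) exist: e.g. {O, Q, R}. So (X, τ) is disconnected.
Compute connected components by grouping points that agree on all clopens:
  component: {P, S}
  component: {O, Q, R}


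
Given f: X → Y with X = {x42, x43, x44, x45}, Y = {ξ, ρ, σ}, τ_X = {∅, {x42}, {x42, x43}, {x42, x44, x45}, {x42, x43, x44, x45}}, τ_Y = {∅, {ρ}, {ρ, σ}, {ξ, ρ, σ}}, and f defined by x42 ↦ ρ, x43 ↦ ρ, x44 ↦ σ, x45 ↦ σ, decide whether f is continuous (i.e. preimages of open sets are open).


f IS continuous.

Compute f^{-1}(U) for each U ∈ τ_Y:
  U = ∅: f^{-1}(U) = ∅ ∈ τ_X ✓.
  U = {ρ}: f^{-1}(U) = {x42, x43} ∈ τ_X ✓.
  U = {ρ, σ}: f^{-1}(U) = {x42, x43, x44, x45} ∈ τ_X ✓.
  U = {ξ, ρ, σ}: f^{-1}(U) = {x42, x43, x44, x45} ∈ τ_X ✓.
Every preimage lies in τ_X, so f IS continuous.


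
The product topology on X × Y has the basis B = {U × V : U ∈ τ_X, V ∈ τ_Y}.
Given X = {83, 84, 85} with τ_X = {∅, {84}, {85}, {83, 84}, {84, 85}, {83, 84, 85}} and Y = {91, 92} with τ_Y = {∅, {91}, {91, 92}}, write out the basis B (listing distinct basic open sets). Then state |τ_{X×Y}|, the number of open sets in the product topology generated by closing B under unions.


Basis B = {∅ × ∅, {84} × {91}, {85} × {91}, {83, 84} × {91}, {84} × {91, 92}, {84, 85} × {91}, {85} × {91, 92}, {83, 84, 85} × {91}, {83, 84} × {91, 92}, {84, 85} × {91, 92}, {83, 84, 85} × {91, 92}}; |τ_{X×Y}| = 18.

Enumerate products U × V with U ∈ τ_X, V ∈ τ_Y (deduplicated):
  ∅ × ∅ = {} (∅)
  {84} × {91} = {(84,91)}
  {85} × {91} = {(85,91)}
  {83, 84} × {91} = {(83,91), (84,91)}
  {84} × {91, 92} = {(84,91), (84,92)}
  {84, 85} × {91} = {(84,91), (85,91)}
  {85} × {91, 92} = {(85,91), (85,92)}
  {83, 84, 85} × {91} = {(83,91), (84,91), (85,91)}
  {83, 84} × {91, 92} = {(83,91), (83,92), (84,91), (84,92)}
  {84, 85} × {91, 92} = {(84,91), (84,92), (85,91), (85,92)}
  {83, 84, 85} × {91, 92} = {(83,91), (83,92), (84,91), (84,92), (85,91), (85,92)}
These 11 distinct sets form the basis B.
Close under arbitrary unions to get τ_{X×Y}; counting gives |τ_{X×Y}| = 18.


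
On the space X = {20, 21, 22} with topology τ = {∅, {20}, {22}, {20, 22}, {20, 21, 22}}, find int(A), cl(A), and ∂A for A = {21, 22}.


int(A) = {22}, cl(A) = {21, 22}, ∂A = {21}.

Closed sets in (X, τ) are complements of opens:
  closed(X, τ) = {∅, {21}, {20, 21}, {21, 22}, {20, 21, 22}}.
int(A) = ⋃ {U ∈ τ : U ⊆ A}. Opens contained in A: ∅, {22}.
Taking the union of these: int(A) = {22}.
cl(A) = ⋂ {C closed : A ⊆ C}. Closed sets containing A: {21, 22}, {20, 21, 22}.
Intersecting these: cl(A) = {21, 22}.
∂A = cl(A) ∖ int(A) = {21, 22} ∖ {22} = {21}.


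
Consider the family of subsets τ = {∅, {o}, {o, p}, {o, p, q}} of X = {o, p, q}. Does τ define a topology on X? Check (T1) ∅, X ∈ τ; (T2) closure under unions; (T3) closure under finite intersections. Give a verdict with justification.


τ IS a topology on X.

Axiom (T1): ∅ ∈ τ? Yes; X ∈ τ? Yes.
Axiom (T2/T3): check pairwise unions and intersections of members of τ.
All pairwise intersections and unions checked — each lies in τ. Therefore τ satisfies (T1), (T2), (T3): it IS a topology on X.


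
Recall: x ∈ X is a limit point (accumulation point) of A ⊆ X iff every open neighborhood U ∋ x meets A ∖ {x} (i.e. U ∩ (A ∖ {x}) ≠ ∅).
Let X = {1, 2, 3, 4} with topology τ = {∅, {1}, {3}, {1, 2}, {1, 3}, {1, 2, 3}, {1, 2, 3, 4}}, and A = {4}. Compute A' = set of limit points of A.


A' = ∅

For each x ∈ X, list the open sets U ∈ τ with x ∈ U, then check whether U ∩ (A ∖ {x}) ≠ ∅ for every such U.
  x = 1: open {1} ∋ x has {1} ∩ (A ∖ {1}) = ∅, so x is NOT a limit point.
  x = 2: open {1, 2} ∋ x has {1, 2} ∩ (A ∖ {2}) = ∅, so x is NOT a limit point.
  x = 3: open {3} ∋ x has {3} ∩ (A ∖ {3}) = ∅, so x is NOT a limit point.
  x = 4: open {1, 2, 3, 4} ∋ x has {1, 2, 3, 4} ∩ (A ∖ {4}) = ∅, so x is NOT a limit point.
Collecting: A' = ∅.


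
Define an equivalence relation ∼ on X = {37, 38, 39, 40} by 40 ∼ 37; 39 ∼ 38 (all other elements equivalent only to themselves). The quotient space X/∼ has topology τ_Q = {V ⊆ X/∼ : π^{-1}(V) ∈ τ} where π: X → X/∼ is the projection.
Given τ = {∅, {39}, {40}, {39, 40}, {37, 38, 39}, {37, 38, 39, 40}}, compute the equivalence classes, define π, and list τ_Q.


X/∼ = {[37=40], [38=39]}; |τ_Q| = 2.

Equivalence classes: [37=40], [38=39].
Quotient map π: X → X/∼ sends 37 ↦ [37=40], 38 ↦ [38=39], 39 ↦ [38=39], 40 ↦ [37=40].
For each subset V ⊆ X/∼, compute π^{-1}(V) ⊆ X and check whether π^{-1}(V) ∈ τ. V is open in τ_Q iff π^{-1}(V) ∈ τ.
  V = {}: π^{-1}(V) = ∅ ∈ τ ✓.
  V = {[37=40]}: π^{-1}(V) = {37, 40} ∉ τ ✗.
  V = {[38=39]}: π^{-1}(V) = {38, 39} ∉ τ ✗.
  V = {[37=40], [38=39]}: π^{-1}(V) = {37, 38, 39, 40} ∈ τ ✓.
Open sets in the quotient: τ_Q = {{}, {[37=40], [38=39]}} (2 elements).


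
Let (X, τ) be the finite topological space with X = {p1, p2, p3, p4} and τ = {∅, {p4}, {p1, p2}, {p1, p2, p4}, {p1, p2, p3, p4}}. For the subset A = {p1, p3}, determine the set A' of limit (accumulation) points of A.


A' = {p2, p3}

For each x ∈ X, list the open sets U ∈ τ with x ∈ U, then check whether U ∩ (A ∖ {x}) ≠ ∅ for every such U.
  x = p1: open {p1, p2} ∋ x has {p1, p2} ∩ (A ∖ {p1}) = ∅, so x is NOT a limit point.
  x = p2: opens ∋ x are {p1, p2}, {p1, p2, p4}, {p1, p2, p3, p4}; each meets A ∖ {p2}, so x IS a limit point.
  x = p3: opens ∋ x are {p1, p2, p3, p4}; each meets A ∖ {p3}, so x IS a limit point.
  x = p4: open {p4} ∋ x has {p4} ∩ (A ∖ {p4}) = ∅, so x is NOT a limit point.
Collecting: A' = {p2, p3}.


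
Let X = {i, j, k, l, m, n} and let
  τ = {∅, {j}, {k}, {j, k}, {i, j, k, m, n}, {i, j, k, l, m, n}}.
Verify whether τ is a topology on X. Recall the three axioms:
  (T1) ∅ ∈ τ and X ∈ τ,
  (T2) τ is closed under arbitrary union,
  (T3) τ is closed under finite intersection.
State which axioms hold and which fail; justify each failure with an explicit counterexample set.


τ IS a topology on X.

Axiom (T1): ∅ ∈ τ? Yes; X ∈ τ? Yes.
Axiom (T2/T3): check pairwise unions and intersections of members of τ.
All pairwise intersections and unions checked — each lies in τ. Therefore τ satisfies (T1), (T2), (T3): it IS a topology on X.


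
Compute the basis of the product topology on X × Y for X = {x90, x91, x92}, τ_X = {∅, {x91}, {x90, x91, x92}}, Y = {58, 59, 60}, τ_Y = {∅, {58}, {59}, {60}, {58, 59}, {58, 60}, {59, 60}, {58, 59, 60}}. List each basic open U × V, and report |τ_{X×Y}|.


Basis B = {∅ × ∅, {x91} × {58}, {x91} × {59}, {x91} × {60}, {x91} × {58, 59}, {x91} × {58, 60}, {x91} × {59, 60}, {x90, x91, x92} × {58}, {x90, x91, x92} × {59}, {x90, x91, x92} × {60}, {x91} × {58, 59, 60}, {x90, x91, x92} × {58, 59}, {x90, x91, x92} × {58, 60}, {x90, x91, x92} × {59, 60}, {x90, x91, x92} × {58, 59, 60}}; |τ_{X×Y}| = 27.

Enumerate products U × V with U ∈ τ_X, V ∈ τ_Y (deduplicated):
  ∅ × ∅ = {} (∅)
  {x91} × {58} = {(x91,58)}
  {x91} × {59} = {(x91,59)}
  {x91} × {60} = {(x91,60)}
  {x91} × {58, 59} = {(x91,58), (x91,59)}
  {x91} × {58, 60} = {(x91,58), (x91,60)}
  {x91} × {59, 60} = {(x91,59), (x91,60)}
  {x90, x91, x92} × {58} = {(x90,58), (x91,58), (x92,58)}
  {x90, x91, x92} × {59} = {(x90,59), (x91,59), (x92,59)}
  {x90, x91, x92} × {60} = {(x90,60), (x91,60), (x92,60)}
  {x91} × {58, 59, 60} = {(x91,58), (x91,59), (x91,60)}
  {x90, x91, x92} × {58, 59} = {(x90,58), (x90,59), (x91,58), (x91,59), (x92,58), (x92,59)}
  {x90, x91, x92} × {58, 60} = {(x90,58), (x90,60), (x91,58), (x91,60), (x92,58), (x92,60)}
  {x90, x91, x92} × {59, 60} = {(x90,59), (x90,60), (x91,59), (x91,60), (x92,59), (x92,60)}
  {x90, x91, x92} × {58, 59, 60} = {(x90,58), (x90,59), (x90,60), (x91,58), (x91,59), (x91,60), (x92,58), (x92,59), (x92,60)}
These 15 distinct sets form the basis B.
Close under arbitrary unions to get τ_{X×Y}; counting gives |τ_{X×Y}| = 27.


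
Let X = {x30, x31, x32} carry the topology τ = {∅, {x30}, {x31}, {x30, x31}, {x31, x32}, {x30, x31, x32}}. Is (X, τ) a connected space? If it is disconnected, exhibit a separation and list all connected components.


(X, τ) is disconnected; components = [{x30}, {x31, x32}].

Find clopen sets (U ∈ τ with X ∖ U ∈ τ):
  U = ∅, X ∖ U = {x30, x31, x32} — both open, so U is clopen.
  U = {x30}, X ∖ U = {x31, x32} — both open, so U is clopen.
  U = {x31, x32}, X ∖ U = {x30} — both open, so U is clopen.
  U = {x30, x31, x32}, X ∖ U = ∅ — both open, so U is clopen.
Nontrivial clopen(s) exist: e.g. {x30}. So (X, τ) is disconnected.
Compute connected components by grouping points that agree on all clopens:
  component: {x30}
  component: {x31, x32}


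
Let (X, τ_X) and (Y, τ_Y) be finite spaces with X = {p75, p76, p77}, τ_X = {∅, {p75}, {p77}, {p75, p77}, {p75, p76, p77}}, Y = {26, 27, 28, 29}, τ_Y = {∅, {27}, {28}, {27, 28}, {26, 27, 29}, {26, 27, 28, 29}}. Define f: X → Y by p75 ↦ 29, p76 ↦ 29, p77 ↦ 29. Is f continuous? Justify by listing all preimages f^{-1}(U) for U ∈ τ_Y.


f IS continuous.

Compute f^{-1}(U) for each U ∈ τ_Y:
  U = ∅: f^{-1}(U) = ∅ ∈ τ_X ✓.
  U = {27}: f^{-1}(U) = ∅ ∈ τ_X ✓.
  U = {28}: f^{-1}(U) = ∅ ∈ τ_X ✓.
  U = {27, 28}: f^{-1}(U) = ∅ ∈ τ_X ✓.
  U = {26, 27, 29}: f^{-1}(U) = {p75, p76, p77} ∈ τ_X ✓.
  U = {26, 27, 28, 29}: f^{-1}(U) = {p75, p76, p77} ∈ τ_X ✓.
Every preimage lies in τ_X, so f IS continuous.


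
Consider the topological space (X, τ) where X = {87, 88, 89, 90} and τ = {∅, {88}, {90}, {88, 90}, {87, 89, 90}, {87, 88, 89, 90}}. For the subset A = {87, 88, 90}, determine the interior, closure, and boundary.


int(A) = {88, 90}, cl(A) = {87, 88, 89, 90}, ∂A = {87, 89}.

Closed sets in (X, τ) are complements of opens:
  closed(X, τ) = {∅, {88}, {87, 89}, {87, 88, 89}, {87, 89, 90}, {87, 88, 89, 90}}.
int(A) = ⋃ {U ∈ τ : U ⊆ A}. Opens contained in A: ∅, {88}, {90}, {88, 90}.
Taking the union of these: int(A) = {88, 90}.
cl(A) = ⋂ {C closed : A ⊆ C}. Closed sets containing A: {87, 88, 89, 90}.
Intersecting these: cl(A) = {87, 88, 89, 90}.
∂A = cl(A) ∖ int(A) = {87, 88, 89, 90} ∖ {88, 90} = {87, 89}.


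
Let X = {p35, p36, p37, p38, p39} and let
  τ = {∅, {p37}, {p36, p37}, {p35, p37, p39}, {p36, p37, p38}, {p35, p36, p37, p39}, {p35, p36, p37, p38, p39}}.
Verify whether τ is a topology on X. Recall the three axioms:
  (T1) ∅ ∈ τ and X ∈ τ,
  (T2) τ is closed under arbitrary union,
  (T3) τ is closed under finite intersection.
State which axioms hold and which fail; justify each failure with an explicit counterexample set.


τ IS a topology on X.

Axiom (T1): ∅ ∈ τ? Yes; X ∈ τ? Yes.
Axiom (T2/T3): check pairwise unions and intersections of members of τ.
All pairwise intersections and unions checked — each lies in τ. Therefore τ satisfies (T1), (T2), (T3): it IS a topology on X.


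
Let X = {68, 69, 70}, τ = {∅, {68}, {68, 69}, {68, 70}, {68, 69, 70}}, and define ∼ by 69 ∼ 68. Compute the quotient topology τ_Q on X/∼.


X/∼ = {[68=69], [70]}; |τ_Q| = 3.

Equivalence classes: [68=69], [70].
Quotient map π: X → X/∼ sends 68 ↦ [68=69], 69 ↦ [68=69], 70 ↦ [70].
For each subset V ⊆ X/∼, compute π^{-1}(V) ⊆ X and check whether π^{-1}(V) ∈ τ. V is open in τ_Q iff π^{-1}(V) ∈ τ.
  V = {}: π^{-1}(V) = ∅ ∈ τ ✓.
  V = {[68=69]}: π^{-1}(V) = {68, 69} ∈ τ ✓.
  V = {[70]}: π^{-1}(V) = {70} ∉ τ ✗.
  V = {[68=69], [70]}: π^{-1}(V) = {68, 69, 70} ∈ τ ✓.
Open sets in the quotient: τ_Q = {{}, {[68=69]}, {[68=69], [70]}} (3 elements).


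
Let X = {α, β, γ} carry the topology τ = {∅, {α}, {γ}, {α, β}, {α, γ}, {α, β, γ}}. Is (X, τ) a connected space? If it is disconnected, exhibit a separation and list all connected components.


(X, τ) is disconnected; components = [{γ}, {α, β}].

Find clopen sets (U ∈ τ with X ∖ U ∈ τ):
  U = ∅, X ∖ U = {α, β, γ} — both open, so U is clopen.
  U = {γ}, X ∖ U = {α, β} — both open, so U is clopen.
  U = {α, β}, X ∖ U = {γ} — both open, so U is clopen.
  U = {α, β, γ}, X ∖ U = ∅ — both open, so U is clopen.
Nontrivial clopen(s) exist: e.g. {α, β}. So (X, τ) is disconnected.
Compute connected components by grouping points that agree on all clopens:
  component: {γ}
  component: {α, β}


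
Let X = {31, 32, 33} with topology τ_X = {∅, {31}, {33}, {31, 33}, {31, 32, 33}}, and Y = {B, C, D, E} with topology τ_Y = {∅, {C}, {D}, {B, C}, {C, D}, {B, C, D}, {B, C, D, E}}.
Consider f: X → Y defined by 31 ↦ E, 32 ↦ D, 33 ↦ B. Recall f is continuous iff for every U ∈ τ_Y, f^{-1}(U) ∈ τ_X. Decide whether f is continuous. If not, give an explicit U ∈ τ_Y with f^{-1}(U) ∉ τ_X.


f is NOT continuous.

Compute f^{-1}(U) for each U ∈ τ_Y:
  U = ∅: f^{-1}(U) = ∅ ∈ τ_X ✓.
  U = {C}: f^{-1}(U) = ∅ ∈ τ_X ✓.
  U = {D}: f^{-1}(U) = {32} ∉ τ_X ✗.
  U = {B, C}: f^{-1}(U) = {33} ∈ τ_X ✓.
  U = {C, D}: f^{-1}(U) = {32} ∉ τ_X ✗.
  U = {B, C, D}: f^{-1}(U) = {32, 33} ∉ τ_X ✗.
  U = {B, C, D, E}: f^{-1}(U) = {31, 32, 33} ∈ τ_X ✓.
Found U = {D} with f^{-1}(U) = {32} not in τ_X. Therefore f is NOT continuous.


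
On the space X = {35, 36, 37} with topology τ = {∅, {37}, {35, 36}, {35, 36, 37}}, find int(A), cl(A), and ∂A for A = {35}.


int(A) = ∅, cl(A) = {35, 36}, ∂A = {35, 36}.

Closed sets in (X, τ) are complements of opens:
  closed(X, τ) = {∅, {37}, {35, 36}, {35, 36, 37}}.
int(A) = ⋃ {U ∈ τ : U ⊆ A}. Opens contained in A: ∅.
Taking the union of these: int(A) = ∅.
cl(A) = ⋂ {C closed : A ⊆ C}. Closed sets containing A: {35, 36}, {35, 36, 37}.
Intersecting these: cl(A) = {35, 36}.
∂A = cl(A) ∖ int(A) = {35, 36} ∖ ∅ = {35, 36}.


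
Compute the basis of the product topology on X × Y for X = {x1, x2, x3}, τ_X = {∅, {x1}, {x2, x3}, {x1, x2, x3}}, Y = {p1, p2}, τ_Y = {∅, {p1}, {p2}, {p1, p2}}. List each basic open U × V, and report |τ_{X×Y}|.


Basis B = {∅ × ∅, {x1} × {p1}, {x1} × {p2}, {x1} × {p1, p2}, {x2, x3} × {p1}, {x2, x3} × {p2}, {x1, x2, x3} × {p1}, {x1, x2, x3} × {p2}, {x2, x3} × {p1, p2}, {x1, x2, x3} × {p1, p2}}; |τ_{X×Y}| = 16.

Enumerate products U × V with U ∈ τ_X, V ∈ τ_Y (deduplicated):
  ∅ × ∅ = {} (∅)
  {x1} × {p1} = {(x1,p1)}
  {x1} × {p2} = {(x1,p2)}
  {x1} × {p1, p2} = {(x1,p1), (x1,p2)}
  {x2, x3} × {p1} = {(x2,p1), (x3,p1)}
  {x2, x3} × {p2} = {(x2,p2), (x3,p2)}
  {x1, x2, x3} × {p1} = {(x1,p1), (x2,p1), (x3,p1)}
  {x1, x2, x3} × {p2} = {(x1,p2), (x2,p2), (x3,p2)}
  {x2, x3} × {p1, p2} = {(x2,p1), (x2,p2), (x3,p1), (x3,p2)}
  {x1, x2, x3} × {p1, p2} = {(x1,p1), (x1,p2), (x2,p1), (x2,p2), (x3,p1), (x3,p2)}
These 10 distinct sets form the basis B.
Close under arbitrary unions to get τ_{X×Y}; counting gives |τ_{X×Y}| = 16.


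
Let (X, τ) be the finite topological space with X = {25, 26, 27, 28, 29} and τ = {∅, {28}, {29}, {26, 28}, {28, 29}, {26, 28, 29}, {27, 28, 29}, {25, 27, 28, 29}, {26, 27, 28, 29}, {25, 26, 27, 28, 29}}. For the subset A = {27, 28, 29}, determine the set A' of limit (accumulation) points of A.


A' = {25, 26, 27}

For each x ∈ X, list the open sets U ∈ τ with x ∈ U, then check whether U ∩ (A ∖ {x}) ≠ ∅ for every such U.
  x = 25: opens ∋ x are {25, 27, 28, 29}, {25, 26, 27, 28, 29}; each meets A ∖ {25}, so x IS a limit point.
  x = 26: opens ∋ x are {26, 28}, {26, 28, 29}, {26, 27, 28, 29}, {25, 26, 27, 28, 29}; each meets A ∖ {26}, so x IS a limit point.
  x = 27: opens ∋ x are {27, 28, 29}, {25, 27, 28, 29}, {26, 27, 28, 29}, {25, 26, 27, 28, 29}; each meets A ∖ {27}, so x IS a limit point.
  x = 28: open {28} ∋ x has {28} ∩ (A ∖ {28}) = ∅, so x is NOT a limit point.
  x = 29: open {29} ∋ x has {29} ∩ (A ∖ {29}) = ∅, so x is NOT a limit point.
Collecting: A' = {25, 26, 27}.


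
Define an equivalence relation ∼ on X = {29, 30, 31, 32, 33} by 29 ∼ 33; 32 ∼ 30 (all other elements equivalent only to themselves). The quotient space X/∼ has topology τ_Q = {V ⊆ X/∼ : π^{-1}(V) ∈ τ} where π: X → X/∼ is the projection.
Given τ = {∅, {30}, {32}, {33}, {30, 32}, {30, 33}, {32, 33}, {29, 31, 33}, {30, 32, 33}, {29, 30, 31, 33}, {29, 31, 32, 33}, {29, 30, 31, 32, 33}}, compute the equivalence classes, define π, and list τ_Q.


X/∼ = {[29=33], [30=32], [31]}; |τ_Q| = 4.

Equivalence classes: [29=33], [30=32], [31].
Quotient map π: X → X/∼ sends 29 ↦ [29=33], 30 ↦ [30=32], 31 ↦ [31], 32 ↦ [30=32], 33 ↦ [29=33].
For each subset V ⊆ X/∼, compute π^{-1}(V) ⊆ X and check whether π^{-1}(V) ∈ τ. V is open in τ_Q iff π^{-1}(V) ∈ τ.
  V = {}: π^{-1}(V) = ∅ ∈ τ ✓.
  V = {[29=33]}: π^{-1}(V) = {29, 33} ∉ τ ✗.
  V = {[30=32]}: π^{-1}(V) = {30, 32} ∈ τ ✓.
  V = {[29=33], [30=32]}: π^{-1}(V) = {29, 30, 32, 33} ∉ τ ✗.
  V = {[31]}: π^{-1}(V) = {31} ∉ τ ✗.
  V = {[29=33], [31]}: π^{-1}(V) = {29, 31, 33} ∈ τ ✓.
  V = {[30=32], [31]}: π^{-1}(V) = {30, 31, 32} ∉ τ ✗.
  V = {[29=33], [30=32], [31]}: π^{-1}(V) = {29, 30, 31, 32, 33} ∈ τ ✓.
Open sets in the quotient: τ_Q = {{}, {[30=32]}, {[29=33], [31]}, {[29=33], [30=32], [31]}} (4 elements).


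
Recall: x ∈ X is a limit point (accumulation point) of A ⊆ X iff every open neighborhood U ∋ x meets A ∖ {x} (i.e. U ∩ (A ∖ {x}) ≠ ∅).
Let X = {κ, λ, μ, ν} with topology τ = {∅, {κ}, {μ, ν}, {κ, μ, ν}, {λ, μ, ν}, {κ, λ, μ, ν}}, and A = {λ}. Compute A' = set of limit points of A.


A' = ∅

For each x ∈ X, list the open sets U ∈ τ with x ∈ U, then check whether U ∩ (A ∖ {x}) ≠ ∅ for every such U.
  x = κ: open {κ} ∋ x has {κ} ∩ (A ∖ {κ}) = ∅, so x is NOT a limit point.
  x = λ: open {λ, μ, ν} ∋ x has {λ, μ, ν} ∩ (A ∖ {λ}) = ∅, so x is NOT a limit point.
  x = μ: open {μ, ν} ∋ x has {μ, ν} ∩ (A ∖ {μ}) = ∅, so x is NOT a limit point.
  x = ν: open {μ, ν} ∋ x has {μ, ν} ∩ (A ∖ {ν}) = ∅, so x is NOT a limit point.
Collecting: A' = ∅.


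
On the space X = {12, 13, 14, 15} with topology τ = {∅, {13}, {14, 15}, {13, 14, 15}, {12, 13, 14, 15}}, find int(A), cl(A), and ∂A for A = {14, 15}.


int(A) = {14, 15}, cl(A) = {12, 14, 15}, ∂A = {12}.

Closed sets in (X, τ) are complements of opens:
  closed(X, τ) = {∅, {12}, {12, 13}, {12, 14, 15}, {12, 13, 14, 15}}.
int(A) = ⋃ {U ∈ τ : U ⊆ A}. Opens contained in A: ∅, {14, 15}.
Taking the union of these: int(A) = {14, 15}.
cl(A) = ⋂ {C closed : A ⊆ C}. Closed sets containing A: {12, 14, 15}, {12, 13, 14, 15}.
Intersecting these: cl(A) = {12, 14, 15}.
∂A = cl(A) ∖ int(A) = {12, 14, 15} ∖ {14, 15} = {12}.
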